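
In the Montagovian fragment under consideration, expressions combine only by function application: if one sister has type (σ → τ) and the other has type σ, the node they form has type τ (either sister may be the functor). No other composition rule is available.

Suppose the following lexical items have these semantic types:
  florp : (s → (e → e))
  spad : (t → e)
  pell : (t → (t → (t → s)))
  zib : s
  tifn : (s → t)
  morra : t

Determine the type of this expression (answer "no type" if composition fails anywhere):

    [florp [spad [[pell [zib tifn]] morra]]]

no type

At [zib tifn], tifn : (s → t) takes zib : s, giving t.
At [pell [zib tifn]], pell : (t → (t → (t → s))) takes [zib tifn] : t, giving (t → (t → s)).
At [[pell [zib tifn]] morra], [pell [zib tifn]] : (t → (t → s)) takes morra : t, giving (t → s).
[spad [[pell [zib tifn]] morra]]: (t → e) with (t → s) — neither is a function whose domain matches the other; composition fails here.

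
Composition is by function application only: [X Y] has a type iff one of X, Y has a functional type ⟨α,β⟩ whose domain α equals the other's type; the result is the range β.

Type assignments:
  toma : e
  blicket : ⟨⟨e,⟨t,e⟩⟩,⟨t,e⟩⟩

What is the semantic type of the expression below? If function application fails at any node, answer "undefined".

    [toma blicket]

undefined

At [toma blicket]: neither e nor ⟨⟨e,⟨t,e⟩⟩,⟨t,e⟩⟩ can take the other as argument; the node is ill-typed.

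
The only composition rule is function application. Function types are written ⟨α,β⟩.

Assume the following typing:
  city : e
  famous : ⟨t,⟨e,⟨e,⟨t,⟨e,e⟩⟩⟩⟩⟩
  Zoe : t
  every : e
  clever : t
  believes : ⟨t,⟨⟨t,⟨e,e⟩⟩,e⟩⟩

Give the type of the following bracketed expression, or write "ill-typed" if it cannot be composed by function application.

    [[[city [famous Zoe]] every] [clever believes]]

[famous Zoe]: famous is ⟨t,⟨e,⟨e,⟨t,⟨e,e⟩⟩⟩⟩⟩, Zoe is t; result ⟨e,⟨e,⟨t,⟨e,e⟩⟩⟩⟩.
[city [famous Zoe]]: [famous Zoe] is ⟨e,⟨e,⟨t,⟨e,e⟩⟩⟩⟩, city is e; result ⟨e,⟨t,⟨e,e⟩⟩⟩.
[[city [famous Zoe]] every]: [city [famous Zoe]] is ⟨e,⟨t,⟨e,e⟩⟩⟩, every is e; result ⟨t,⟨e,e⟩⟩.
[clever believes]: believes is ⟨t,⟨⟨t,⟨e,e⟩⟩,e⟩⟩, clever is t; result ⟨⟨t,⟨e,e⟩⟩,e⟩.
[[[city [famous Zoe]] every] [clever believes]]: [clever believes] is ⟨⟨t,⟨e,e⟩⟩,e⟩, [[city [famous Zoe]] every] is ⟨t,⟨e,e⟩⟩; result e.

e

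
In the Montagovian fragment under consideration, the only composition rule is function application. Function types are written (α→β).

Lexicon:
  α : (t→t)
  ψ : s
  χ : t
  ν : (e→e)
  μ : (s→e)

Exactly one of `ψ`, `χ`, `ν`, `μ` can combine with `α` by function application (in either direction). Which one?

ψ : s — neither side's domain matches the other.
χ — combines: α : (t→t) takes χ : t as argument, giving t.
ν : (e→e) — neither side's domain matches the other.
μ : (s→e) — neither side's domain matches the other.

χ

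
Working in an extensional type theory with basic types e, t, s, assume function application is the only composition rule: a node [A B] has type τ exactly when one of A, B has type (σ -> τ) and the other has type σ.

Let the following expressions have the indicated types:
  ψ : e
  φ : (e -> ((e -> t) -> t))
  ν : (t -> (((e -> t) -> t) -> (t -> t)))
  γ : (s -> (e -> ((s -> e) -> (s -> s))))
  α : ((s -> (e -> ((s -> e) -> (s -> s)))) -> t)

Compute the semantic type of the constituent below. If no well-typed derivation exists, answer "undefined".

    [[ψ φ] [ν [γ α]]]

(t -> t)

[ψ φ] — φ of type (e -> ((e -> t) -> t)) combines with ψ of type e: type ((e -> t) -> t).
[γ α] — α of type ((s -> (e -> ((s -> e) -> (s -> s)))) -> t) combines with γ of type (s -> (e -> ((s -> e) -> (s -> s)))): type t.
[ν [γ α]] — ν of type (t -> (((e -> t) -> t) -> (t -> t))) combines with [γ α] of type t: type (((e -> t) -> t) -> (t -> t)).
[[ψ φ] [ν [γ α]]] — [ν [γ α]] of type (((e -> t) -> t) -> (t -> t)) combines with [ψ φ] of type ((e -> t) -> t): type (t -> t).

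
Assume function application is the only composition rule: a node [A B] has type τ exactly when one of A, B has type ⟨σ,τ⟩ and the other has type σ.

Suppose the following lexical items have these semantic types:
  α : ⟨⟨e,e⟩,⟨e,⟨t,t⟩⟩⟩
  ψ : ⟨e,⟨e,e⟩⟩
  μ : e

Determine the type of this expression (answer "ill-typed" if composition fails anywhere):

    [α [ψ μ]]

[ψ μ] — ψ of type ⟨e,⟨e,e⟩⟩ combines with μ of type e: type ⟨e,e⟩.
[α [ψ μ]] — α of type ⟨⟨e,e⟩,⟨e,⟨t,t⟩⟩⟩ combines with [ψ μ] of type ⟨e,e⟩: type ⟨e,⟨t,t⟩⟩.

⟨e,⟨t,t⟩⟩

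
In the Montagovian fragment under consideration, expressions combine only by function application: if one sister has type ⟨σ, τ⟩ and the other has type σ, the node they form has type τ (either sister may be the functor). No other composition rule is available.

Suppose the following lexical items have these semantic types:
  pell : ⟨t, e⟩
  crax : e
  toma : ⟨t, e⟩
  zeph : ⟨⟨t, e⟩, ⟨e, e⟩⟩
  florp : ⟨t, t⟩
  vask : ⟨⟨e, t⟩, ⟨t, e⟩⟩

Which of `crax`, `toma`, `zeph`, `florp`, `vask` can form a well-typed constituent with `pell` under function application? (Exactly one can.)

crax : e — pell needs t; crax needs nothing (atomic); neither fits.
toma : ⟨t, e⟩ — pell needs t; toma needs t; neither fits.
zeph — combines: zeph : ⟨⟨t, e⟩, ⟨e, e⟩⟩ takes pell : ⟨t, e⟩ as argument, giving ⟨e, e⟩.
florp : ⟨t, t⟩ — pell needs t; florp needs t; neither fits.
vask : ⟨⟨e, t⟩, ⟨t, e⟩⟩ — pell needs t; vask needs ⟨e, t⟩; neither fits.

zeph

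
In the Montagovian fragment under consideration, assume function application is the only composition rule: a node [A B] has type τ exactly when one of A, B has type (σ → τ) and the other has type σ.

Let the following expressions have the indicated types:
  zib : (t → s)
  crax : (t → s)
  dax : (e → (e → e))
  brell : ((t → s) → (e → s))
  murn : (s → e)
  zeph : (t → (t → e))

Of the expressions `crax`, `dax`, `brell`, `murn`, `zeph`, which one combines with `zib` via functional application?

crax : (t → s) — no; zib wants t, and crax wants t.
dax : (e → (e → e)) — no; zib wants t, and dax wants e.
brell — combines: brell : ((t → s) → (e → s)) takes zib : (t → s) as argument, giving (e → s).
murn : (s → e) — no; zib wants t, and murn wants s.
zeph : (t → (t → e)) — no; zib wants t, and zeph wants t.

brell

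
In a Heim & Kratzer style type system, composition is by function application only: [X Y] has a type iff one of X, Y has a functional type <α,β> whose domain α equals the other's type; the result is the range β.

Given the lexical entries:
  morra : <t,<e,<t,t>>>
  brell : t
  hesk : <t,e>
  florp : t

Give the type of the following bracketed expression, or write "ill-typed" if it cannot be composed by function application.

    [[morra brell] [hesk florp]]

<t,t>

[morra brell] — morra of type <t,<e,<t,t>>> combines with brell of type t: type <e,<t,t>>.
[hesk florp] — hesk of type <t,e> combines with florp of type t: type e.
[[morra brell] [hesk florp]] — [morra brell] of type <e,<t,t>> combines with [hesk florp] of type e: type <t,t>.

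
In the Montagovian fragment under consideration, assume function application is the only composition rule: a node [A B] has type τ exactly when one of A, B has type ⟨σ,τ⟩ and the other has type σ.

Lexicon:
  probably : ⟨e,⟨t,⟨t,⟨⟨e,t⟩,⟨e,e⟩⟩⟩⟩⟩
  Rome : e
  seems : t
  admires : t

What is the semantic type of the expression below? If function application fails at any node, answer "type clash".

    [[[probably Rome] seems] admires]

[probably Rome] — probably of type ⟨e,⟨t,⟨t,⟨⟨e,t⟩,⟨e,e⟩⟩⟩⟩⟩ combines with Rome of type e: type ⟨t,⟨t,⟨⟨e,t⟩,⟨e,e⟩⟩⟩⟩.
[[probably Rome] seems] — [probably Rome] of type ⟨t,⟨t,⟨⟨e,t⟩,⟨e,e⟩⟩⟩⟩ combines with seems of type t: type ⟨t,⟨⟨e,t⟩,⟨e,e⟩⟩⟩.
[[[probably Rome] seems] admires] — [[probably Rome] seems] of type ⟨t,⟨⟨e,t⟩,⟨e,e⟩⟩⟩ combines with admires of type t: type ⟨⟨e,t⟩,⟨e,e⟩⟩.

⟨⟨e,t⟩,⟨e,e⟩⟩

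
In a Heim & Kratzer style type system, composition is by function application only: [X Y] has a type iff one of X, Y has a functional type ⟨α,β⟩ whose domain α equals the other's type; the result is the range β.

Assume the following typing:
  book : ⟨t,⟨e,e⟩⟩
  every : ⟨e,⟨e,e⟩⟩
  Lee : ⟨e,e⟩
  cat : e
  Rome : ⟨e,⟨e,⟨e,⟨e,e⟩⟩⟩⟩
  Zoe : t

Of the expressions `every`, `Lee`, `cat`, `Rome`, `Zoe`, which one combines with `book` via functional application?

Zoe

every : ⟨e,⟨e,e⟩⟩ — book needs t; every needs e; neither fits.
Lee : ⟨e,e⟩ — book needs t; Lee needs e; neither fits.
cat : e — book needs t; cat needs nothing (atomic); neither fits.
Rome : ⟨e,⟨e,⟨e,⟨e,e⟩⟩⟩⟩ — book needs t; Rome needs e; neither fits.
Zoe — combines: book : ⟨t,⟨e,e⟩⟩ takes Zoe : t as argument, giving ⟨e,e⟩.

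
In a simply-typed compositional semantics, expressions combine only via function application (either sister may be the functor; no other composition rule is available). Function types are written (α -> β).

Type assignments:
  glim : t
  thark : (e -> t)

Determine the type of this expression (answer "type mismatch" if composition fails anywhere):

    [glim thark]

At [glim thark]: neither t nor (e -> t) can take the other as argument; the node is ill-typed.

type mismatch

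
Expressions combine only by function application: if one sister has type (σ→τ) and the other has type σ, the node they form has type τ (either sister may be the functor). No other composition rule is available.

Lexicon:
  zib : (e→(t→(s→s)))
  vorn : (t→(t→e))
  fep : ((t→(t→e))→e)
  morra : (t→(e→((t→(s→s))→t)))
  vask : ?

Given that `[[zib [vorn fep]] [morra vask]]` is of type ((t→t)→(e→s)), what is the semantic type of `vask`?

For [[zib [vorn fep]] [morra vask]] to have type ((t→t)→(e→s)) with [zib [vorn fep]] of type (t→(s→s)), [morra vask] must be the function: [morra vask] : ((t→(s→s))→((t→t)→(e→s))).
For [morra vask] to have type ((t→(s→s))→((t→t)→(e→s))) with morra of type (t→(e→((t→(s→s))→t))), vask must be the function: vask : ((t→(e→((t→(s→s))→t)))→((t→(s→s))→((t→t)→(e→s)))).

((t→(e→((t→(s→s))→t)))→((t→(s→s))→((t→t)→(e→s))))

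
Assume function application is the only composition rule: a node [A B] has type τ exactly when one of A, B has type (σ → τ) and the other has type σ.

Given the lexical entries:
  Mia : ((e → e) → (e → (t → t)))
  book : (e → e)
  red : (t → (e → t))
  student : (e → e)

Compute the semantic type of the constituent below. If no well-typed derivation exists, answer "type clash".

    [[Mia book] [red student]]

At [Mia book], Mia : ((e → e) → (e → (t → t))) takes book : (e → e), giving (e → (t → t)).
At [red student]: neither (t → (e → t)) nor (e → e) can take the other as argument; the node is ill-typed.

type clash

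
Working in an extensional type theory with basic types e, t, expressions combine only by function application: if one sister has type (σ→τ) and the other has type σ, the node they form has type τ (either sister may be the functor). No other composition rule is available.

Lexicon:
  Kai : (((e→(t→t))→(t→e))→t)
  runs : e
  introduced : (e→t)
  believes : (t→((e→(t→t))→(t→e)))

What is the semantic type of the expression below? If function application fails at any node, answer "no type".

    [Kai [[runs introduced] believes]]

At [runs introduced], introduced : (e→t) takes runs : e, giving t.
At [[runs introduced] believes], believes : (t→((e→(t→t))→(t→e))) takes [runs introduced] : t, giving ((e→(t→t))→(t→e)).
At [Kai [[runs introduced] believes]], Kai : (((e→(t→t))→(t→e))→t) takes [[runs introduced] believes] : ((e→(t→t))→(t→e)), giving t.

t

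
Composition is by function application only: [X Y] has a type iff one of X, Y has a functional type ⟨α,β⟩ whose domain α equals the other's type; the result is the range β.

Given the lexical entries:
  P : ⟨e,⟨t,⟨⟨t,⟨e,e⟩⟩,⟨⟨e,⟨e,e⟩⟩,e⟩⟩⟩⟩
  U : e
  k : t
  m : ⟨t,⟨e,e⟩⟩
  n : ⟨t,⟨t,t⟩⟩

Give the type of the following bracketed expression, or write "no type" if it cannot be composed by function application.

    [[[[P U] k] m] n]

[P U]: ⟨e,⟨t,⟨⟨t,⟨e,e⟩⟩,⟨⟨e,⟨e,e⟩⟩,e⟩⟩⟩⟩ applied to e yields ⟨t,⟨⟨t,⟨e,e⟩⟩,⟨⟨e,⟨e,e⟩⟩,e⟩⟩⟩.
[[P U] k]: ⟨t,⟨⟨t,⟨e,e⟩⟩,⟨⟨e,⟨e,e⟩⟩,e⟩⟩⟩ applied to t yields ⟨⟨t,⟨e,e⟩⟩,⟨⟨e,⟨e,e⟩⟩,e⟩⟩.
[[[P U] k] m]: ⟨⟨t,⟨e,e⟩⟩,⟨⟨e,⟨e,e⟩⟩,e⟩⟩ applied to ⟨t,⟨e,e⟩⟩ yields ⟨⟨e,⟨e,e⟩⟩,e⟩.
[[[[P U] k] m] n]: ⟨⟨e,⟨e,e⟩⟩,e⟩ and ⟨t,⟨t,t⟩⟩ cannot combine by function application — type clash.

no type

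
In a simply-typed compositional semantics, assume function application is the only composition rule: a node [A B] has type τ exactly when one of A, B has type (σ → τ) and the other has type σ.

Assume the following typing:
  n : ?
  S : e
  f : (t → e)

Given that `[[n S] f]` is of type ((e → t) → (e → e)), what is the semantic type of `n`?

(e → ((t → e) → ((e → t) → (e → e))))

[[n S] f] must have type ((e → t) → (e → e)). The sister f has type (t → e); that is not a function onto ((e → t) → (e → e)), so [n S] must be the functor, of type ((t → e) → ((e → t) → (e → e))).
[n S] must have type ((t → e) → ((e → t) → (e → e))). The sister S has type e; that is not a function onto ((t → e) → ((e → t) → (e → e))), so n must be the functor, of type (e → ((t → e) → ((e → t) → (e → e)))).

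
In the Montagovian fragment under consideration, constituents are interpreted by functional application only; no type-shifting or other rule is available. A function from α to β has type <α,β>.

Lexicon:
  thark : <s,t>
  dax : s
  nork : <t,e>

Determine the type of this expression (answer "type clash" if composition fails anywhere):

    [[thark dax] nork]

[thark dax]: thark is <s,t>, dax is s; result t.
[[thark dax] nork]: nork is <t,e>, [thark dax] is t; result e.

e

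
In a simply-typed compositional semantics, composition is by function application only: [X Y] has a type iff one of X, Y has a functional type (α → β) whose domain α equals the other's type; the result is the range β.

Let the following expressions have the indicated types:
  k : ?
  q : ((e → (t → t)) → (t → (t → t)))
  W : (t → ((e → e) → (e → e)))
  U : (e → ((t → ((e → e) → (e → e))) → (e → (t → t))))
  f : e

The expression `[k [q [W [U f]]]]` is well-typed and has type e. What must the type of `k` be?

((t → (t → t)) → e)

At [k [q [W [U f]]]] (required: e): [q [W [U f]]] is (t → (t → t)), which is not a function with range e; hence k is the functor — type ((t → (t → t)) → e).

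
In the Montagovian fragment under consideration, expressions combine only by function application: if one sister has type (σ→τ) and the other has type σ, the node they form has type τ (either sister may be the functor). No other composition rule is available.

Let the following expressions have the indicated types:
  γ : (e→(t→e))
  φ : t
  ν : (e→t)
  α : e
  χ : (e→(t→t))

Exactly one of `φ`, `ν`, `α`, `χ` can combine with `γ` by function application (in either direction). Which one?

α

φ : t — does not combine with γ.
ν : (e→t) — does not combine with γ.
α — combines: γ : (e→(t→e)) takes α : e as argument, giving (t→e).
χ : (e→(t→t)) — does not combine with γ.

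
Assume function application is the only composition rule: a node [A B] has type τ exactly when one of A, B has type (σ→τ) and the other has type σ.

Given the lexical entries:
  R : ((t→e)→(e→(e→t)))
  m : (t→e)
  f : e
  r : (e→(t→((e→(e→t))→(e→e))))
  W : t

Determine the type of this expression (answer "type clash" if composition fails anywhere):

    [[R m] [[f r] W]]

(e→e)

[R m]: ((t→e)→(e→(e→t))) applied to (t→e) yields (e→(e→t)).
[f r]: (e→(t→((e→(e→t))→(e→e)))) applied to e yields (t→((e→(e→t))→(e→e))).
[[f r] W]: (t→((e→(e→t))→(e→e))) applied to t yields ((e→(e→t))→(e→e)).
[[R m] [[f r] W]]: ((e→(e→t))→(e→e)) applied to (e→(e→t)) yields (e→e).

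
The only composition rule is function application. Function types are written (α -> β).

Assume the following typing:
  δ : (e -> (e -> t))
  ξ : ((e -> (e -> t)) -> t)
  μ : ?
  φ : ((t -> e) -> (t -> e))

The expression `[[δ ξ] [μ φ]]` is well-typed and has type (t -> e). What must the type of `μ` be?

(((t -> e) -> (t -> e)) -> (t -> (t -> e)))

[[δ ξ] [μ φ]] is required to be (t -> e). [δ ξ] : t cannot yield (t -> e) as functor, so [μ φ] : (t -> (t -> e)).
[μ φ] is required to be (t -> (t -> e)). φ : ((t -> e) -> (t -> e)) cannot yield (t -> (t -> e)) as functor, so μ : (((t -> e) -> (t -> e)) -> (t -> (t -> e))).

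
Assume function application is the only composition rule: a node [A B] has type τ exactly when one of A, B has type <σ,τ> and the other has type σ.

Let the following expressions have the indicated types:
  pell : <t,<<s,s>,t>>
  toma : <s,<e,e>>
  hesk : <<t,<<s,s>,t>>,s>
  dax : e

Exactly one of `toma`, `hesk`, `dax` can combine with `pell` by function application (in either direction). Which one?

hesk

toma : <s,<e,e>> — does not combine with pell.
hesk — combines: hesk : <<t,<<s,s>,t>>,s> takes pell : <t,<<s,s>,t>> as argument, giving s.
dax : e — does not combine with pell.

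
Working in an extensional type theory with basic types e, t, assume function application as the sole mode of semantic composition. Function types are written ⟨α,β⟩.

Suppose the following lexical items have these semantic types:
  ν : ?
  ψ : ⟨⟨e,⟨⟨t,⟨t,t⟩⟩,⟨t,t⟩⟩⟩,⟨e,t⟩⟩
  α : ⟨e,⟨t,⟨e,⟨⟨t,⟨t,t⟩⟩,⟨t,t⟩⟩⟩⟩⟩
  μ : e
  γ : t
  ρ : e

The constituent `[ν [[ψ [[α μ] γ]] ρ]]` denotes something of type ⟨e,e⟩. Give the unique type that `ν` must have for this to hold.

⟨t,⟨e,e⟩⟩

[ν [[ψ [[α μ] γ]] ρ]] must have type ⟨e,e⟩. The sister [[ψ [[α μ] γ]] ρ] has type t; that is not a function onto ⟨e,e⟩, so ν must be the functor, of type ⟨t,⟨e,e⟩⟩.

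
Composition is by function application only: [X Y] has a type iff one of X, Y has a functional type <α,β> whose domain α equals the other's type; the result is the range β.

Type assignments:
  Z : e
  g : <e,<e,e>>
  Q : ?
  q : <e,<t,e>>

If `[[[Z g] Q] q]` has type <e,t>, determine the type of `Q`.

<<e,e>,<<e,<t,e>>,<e,t>>>

For [[[Z g] Q] q] to have type <e,t> with q of type <e,<t,e>>, [[Z g] Q] must be the function: [[Z g] Q] : <<e,<t,e>>,<e,t>>.
For [[Z g] Q] to have type <<e,<t,e>>,<e,t>> with [Z g] of type <e,e>, Q must be the function: Q : <<e,e>,<<e,<t,e>>,<e,t>>>.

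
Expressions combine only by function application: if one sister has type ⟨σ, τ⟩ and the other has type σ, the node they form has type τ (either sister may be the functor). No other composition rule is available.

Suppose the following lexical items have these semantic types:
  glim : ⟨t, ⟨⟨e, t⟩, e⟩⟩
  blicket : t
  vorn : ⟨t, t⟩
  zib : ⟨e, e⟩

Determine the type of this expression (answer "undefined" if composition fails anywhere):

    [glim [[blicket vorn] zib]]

undefined

[blicket vorn] — vorn of type ⟨t, t⟩ combines with blicket of type t: type t.
At [[blicket vorn] zib]: neither t nor ⟨e, e⟩ can take the other as argument; the node is ill-typed.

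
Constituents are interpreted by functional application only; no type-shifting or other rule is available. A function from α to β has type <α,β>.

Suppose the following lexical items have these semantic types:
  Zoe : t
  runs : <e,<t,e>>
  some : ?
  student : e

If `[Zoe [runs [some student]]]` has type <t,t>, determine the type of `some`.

<e,<<e,<t,e>>,<t,<t,t>>>>

At [Zoe [runs [some student]]] (required: <t,t>): Zoe is t, which is not a function with range <t,t>; hence [runs [some student]] is the functor — type <t,<t,t>>.
At [runs [some student]] (required: <t,<t,t>>): runs is <e,<t,e>>, which is not a function with range <t,<t,t>>; hence [some student] is the functor — type <<e,<t,e>>,<t,<t,t>>>.
At [some student] (required: <<e,<t,e>>,<t,<t,t>>>): student is e, which is not a function with range <<e,<t,e>>,<t,<t,t>>>; hence some is the functor — type <e,<<e,<t,e>>,<t,<t,t>>>>.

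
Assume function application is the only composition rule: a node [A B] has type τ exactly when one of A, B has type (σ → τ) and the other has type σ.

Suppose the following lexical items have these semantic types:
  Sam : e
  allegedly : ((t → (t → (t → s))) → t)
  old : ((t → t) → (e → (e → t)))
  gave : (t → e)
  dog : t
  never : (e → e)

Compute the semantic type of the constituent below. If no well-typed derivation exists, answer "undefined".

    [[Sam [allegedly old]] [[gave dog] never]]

[allegedly old]: ((t → (t → (t → s))) → t) with ((t → t) → (e → (e → t))) — neither is a function whose domain matches the other; composition fails here.

undefined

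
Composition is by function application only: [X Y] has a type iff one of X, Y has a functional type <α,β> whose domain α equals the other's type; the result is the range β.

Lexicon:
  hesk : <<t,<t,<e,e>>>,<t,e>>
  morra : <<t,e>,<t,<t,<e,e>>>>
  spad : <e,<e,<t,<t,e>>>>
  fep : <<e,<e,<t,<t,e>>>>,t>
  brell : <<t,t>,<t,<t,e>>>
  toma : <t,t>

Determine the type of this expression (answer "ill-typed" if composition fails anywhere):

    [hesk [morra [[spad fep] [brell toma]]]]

<t,e>

[spad fep]: functor fep : <<e,<e,<t,<t,e>>>>,t>, argument spad : <e,<e,<t,<t,e>>>>; result t.
[brell toma]: functor brell : <<t,t>,<t,<t,e>>>, argument toma : <t,t>; result <t,<t,e>>.
[[spad fep] [brell toma]]: functor [brell toma] : <t,<t,e>>, argument [spad fep] : t; result <t,e>.
[morra [[spad fep] [brell toma]]]: functor morra : <<t,e>,<t,<t,<e,e>>>>, argument [[spad fep] [brell toma]] : <t,e>; result <t,<t,<e,e>>>.
[hesk [morra [[spad fep] [brell toma]]]]: functor hesk : <<t,<t,<e,e>>>,<t,e>>, argument [morra [[spad fep] [brell toma]]] : <t,<t,<e,e>>>; result <t,e>.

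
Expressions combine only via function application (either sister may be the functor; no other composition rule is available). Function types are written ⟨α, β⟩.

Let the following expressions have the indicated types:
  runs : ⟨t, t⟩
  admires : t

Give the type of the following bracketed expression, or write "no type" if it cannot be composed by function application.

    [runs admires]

[runs admires] — runs of type ⟨t, t⟩ combines with admires of type t: type t.

t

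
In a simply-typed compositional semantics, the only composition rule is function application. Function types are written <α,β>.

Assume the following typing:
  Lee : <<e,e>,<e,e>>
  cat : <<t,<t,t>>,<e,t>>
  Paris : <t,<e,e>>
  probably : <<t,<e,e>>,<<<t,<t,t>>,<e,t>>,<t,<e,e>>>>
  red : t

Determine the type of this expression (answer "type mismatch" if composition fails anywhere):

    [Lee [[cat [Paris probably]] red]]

<e,e>

[Paris probably]: <<t,<e,e>>,<<<t,<t,t>>,<e,t>>,<t,<e,e>>>> applied to <t,<e,e>> yields <<<t,<t,t>>,<e,t>>,<t,<e,e>>>.
[cat [Paris probably]]: <<<t,<t,t>>,<e,t>>,<t,<e,e>>> applied to <<t,<t,t>>,<e,t>> yields <t,<e,e>>.
[[cat [Paris probably]] red]: <t,<e,e>> applied to t yields <e,e>.
[Lee [[cat [Paris probably]] red]]: <<e,e>,<e,e>> applied to <e,e> yields <e,e>.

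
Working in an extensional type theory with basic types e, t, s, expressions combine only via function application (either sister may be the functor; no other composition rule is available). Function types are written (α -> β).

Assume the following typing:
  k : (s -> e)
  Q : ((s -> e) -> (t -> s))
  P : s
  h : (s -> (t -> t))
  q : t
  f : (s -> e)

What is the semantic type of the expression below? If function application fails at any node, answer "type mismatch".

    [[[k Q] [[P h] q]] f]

At [k Q], Q : ((s -> e) -> (t -> s)) takes k : (s -> e), giving (t -> s).
At [P h], h : (s -> (t -> t)) takes P : s, giving (t -> t).
At [[P h] q], [P h] : (t -> t) takes q : t, giving t.
At [[k Q] [[P h] q]], [k Q] : (t -> s) takes [[P h] q] : t, giving s.
At [[[k Q] [[P h] q]] f], f : (s -> e) takes [[k Q] [[P h] q]] : s, giving e.

e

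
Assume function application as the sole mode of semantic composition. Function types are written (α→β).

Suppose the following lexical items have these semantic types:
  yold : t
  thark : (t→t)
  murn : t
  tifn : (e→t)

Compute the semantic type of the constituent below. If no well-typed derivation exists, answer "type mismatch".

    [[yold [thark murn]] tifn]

[thark murn]: (t→t) applied to t yields t.
[yold [thark murn]]: t and t cannot combine by function application — type clash.

type mismatch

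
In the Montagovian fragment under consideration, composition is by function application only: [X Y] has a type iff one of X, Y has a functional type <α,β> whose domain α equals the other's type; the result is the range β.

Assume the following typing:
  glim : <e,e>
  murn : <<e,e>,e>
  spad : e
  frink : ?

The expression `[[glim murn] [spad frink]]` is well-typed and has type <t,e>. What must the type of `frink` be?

<e,<e,<t,e>>>

[[glim murn] [spad frink]] is required to be <t,e>. [glim murn] : e cannot yield <t,e> as functor, so [spad frink] : <e,<t,e>>.
[spad frink] is required to be <e,<t,e>>. spad : e cannot yield <e,<t,e>> as functor, so frink : <e,<e,<t,e>>>.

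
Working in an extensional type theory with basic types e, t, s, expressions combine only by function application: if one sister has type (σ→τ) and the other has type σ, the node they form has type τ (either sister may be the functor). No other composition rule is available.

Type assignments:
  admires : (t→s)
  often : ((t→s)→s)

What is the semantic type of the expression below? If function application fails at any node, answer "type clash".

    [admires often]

[admires often]: functor often : ((t→s)→s), argument admires : (t→s); result s.

s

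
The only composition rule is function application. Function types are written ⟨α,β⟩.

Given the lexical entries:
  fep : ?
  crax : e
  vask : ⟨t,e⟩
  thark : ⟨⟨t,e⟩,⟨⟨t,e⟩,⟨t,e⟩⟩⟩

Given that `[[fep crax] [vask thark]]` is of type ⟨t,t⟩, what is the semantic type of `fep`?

⟨e,⟨⟨⟨t,e⟩,⟨t,e⟩⟩,⟨t,t⟩⟩⟩

At [[fep crax] [vask thark]] (required: ⟨t,t⟩): [vask thark] is ⟨⟨t,e⟩,⟨t,e⟩⟩, which is not a function with range ⟨t,t⟩; hence [fep crax] is the functor — type ⟨⟨⟨t,e⟩,⟨t,e⟩⟩,⟨t,t⟩⟩.
At [fep crax] (required: ⟨⟨⟨t,e⟩,⟨t,e⟩⟩,⟨t,t⟩⟩): crax is e, which is not a function with range ⟨⟨⟨t,e⟩,⟨t,e⟩⟩,⟨t,t⟩⟩; hence fep is the functor — type ⟨e,⟨⟨⟨t,e⟩,⟨t,e⟩⟩,⟨t,t⟩⟩⟩.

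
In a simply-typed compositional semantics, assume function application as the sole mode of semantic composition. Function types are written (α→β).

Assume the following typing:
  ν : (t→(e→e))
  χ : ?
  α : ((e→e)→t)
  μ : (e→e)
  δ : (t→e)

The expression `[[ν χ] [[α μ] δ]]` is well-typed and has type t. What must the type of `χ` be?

For [[ν χ] [[α μ] δ]] to have type t with [[α μ] δ] of type e, [ν χ] must be the function: [ν χ] : (e→t).
For [ν χ] to have type (e→t) with ν of type (t→(e→e)), χ must be the function: χ : ((t→(e→e))→(e→t)).

((t→(e→e))→(e→t))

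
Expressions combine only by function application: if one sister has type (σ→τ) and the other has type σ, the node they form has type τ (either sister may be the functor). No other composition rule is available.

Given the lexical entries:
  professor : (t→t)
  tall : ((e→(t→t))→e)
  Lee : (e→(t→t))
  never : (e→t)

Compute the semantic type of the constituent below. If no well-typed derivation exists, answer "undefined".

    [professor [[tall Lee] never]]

t

[tall Lee]: tall is ((e→(t→t))→e), Lee is (e→(t→t)); result e.
[[tall Lee] never]: never is (e→t), [tall Lee] is e; result t.
[professor [[tall Lee] never]]: professor is (t→t), [[tall Lee] never] is t; result t.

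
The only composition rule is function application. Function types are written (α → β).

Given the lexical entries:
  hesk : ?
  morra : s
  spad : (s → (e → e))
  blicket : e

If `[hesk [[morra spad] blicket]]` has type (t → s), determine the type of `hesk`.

(e → (t → s))

[hesk [[morra spad] blicket]] must have type (t → s). The sister [[morra spad] blicket] has type e; that is not a function onto (t → s), so hesk must be the functor, of type (e → (t → s)).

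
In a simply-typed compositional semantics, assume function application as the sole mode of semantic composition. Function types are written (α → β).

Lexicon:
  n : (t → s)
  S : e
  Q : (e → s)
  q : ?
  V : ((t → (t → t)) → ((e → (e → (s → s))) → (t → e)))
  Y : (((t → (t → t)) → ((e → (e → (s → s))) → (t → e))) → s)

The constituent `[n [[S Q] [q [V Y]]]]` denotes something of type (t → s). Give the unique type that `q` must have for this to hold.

[n [[S Q] [q [V Y]]]] is required to be (t → s). n : (t → s) cannot yield (t → s) as functor, so [[S Q] [q [V Y]]] : ((t → s) → (t → s)).
[[S Q] [q [V Y]]] is required to be ((t → s) → (t → s)). [S Q] : s cannot yield ((t → s) → (t → s)) as functor, so [q [V Y]] : (s → ((t → s) → (t → s))).
[q [V Y]] is required to be (s → ((t → s) → (t → s))). [V Y] : s cannot yield (s → ((t → s) → (t → s))) as functor, so q : (s → (s → ((t → s) → (t → s)))).

(s → (s → ((t → s) → (t → s))))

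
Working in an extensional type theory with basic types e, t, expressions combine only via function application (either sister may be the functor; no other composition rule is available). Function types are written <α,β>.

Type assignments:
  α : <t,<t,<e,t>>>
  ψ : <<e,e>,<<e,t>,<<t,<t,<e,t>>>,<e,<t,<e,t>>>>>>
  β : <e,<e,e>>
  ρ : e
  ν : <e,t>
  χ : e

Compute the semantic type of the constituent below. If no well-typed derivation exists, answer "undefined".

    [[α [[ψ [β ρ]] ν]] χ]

<t,<e,t>>

At [β ρ], β : <e,<e,e>> takes ρ : e, giving <e,e>.
At [ψ [β ρ]], ψ : <<e,e>,<<e,t>,<<t,<t,<e,t>>>,<e,<t,<e,t>>>>>> takes [β ρ] : <e,e>, giving <<e,t>,<<t,<t,<e,t>>>,<e,<t,<e,t>>>>>.
At [[ψ [β ρ]] ν], [ψ [β ρ]] : <<e,t>,<<t,<t,<e,t>>>,<e,<t,<e,t>>>>> takes ν : <e,t>, giving <<t,<t,<e,t>>>,<e,<t,<e,t>>>>.
At [α [[ψ [β ρ]] ν]], [[ψ [β ρ]] ν] : <<t,<t,<e,t>>>,<e,<t,<e,t>>>> takes α : <t,<t,<e,t>>>, giving <e,<t,<e,t>>>.
At [[α [[ψ [β ρ]] ν]] χ], [α [[ψ [β ρ]] ν]] : <e,<t,<e,t>>> takes χ : e, giving <t,<e,t>>.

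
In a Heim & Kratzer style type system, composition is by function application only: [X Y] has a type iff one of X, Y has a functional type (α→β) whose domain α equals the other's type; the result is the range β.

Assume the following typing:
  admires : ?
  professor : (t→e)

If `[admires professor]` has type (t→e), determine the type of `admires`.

((t→e)→(t→e))

[admires professor] must have type (t→e). The sister professor has type (t→e); that is not a function onto (t→e), so admires must be the functor, of type ((t→e)→(t→e)).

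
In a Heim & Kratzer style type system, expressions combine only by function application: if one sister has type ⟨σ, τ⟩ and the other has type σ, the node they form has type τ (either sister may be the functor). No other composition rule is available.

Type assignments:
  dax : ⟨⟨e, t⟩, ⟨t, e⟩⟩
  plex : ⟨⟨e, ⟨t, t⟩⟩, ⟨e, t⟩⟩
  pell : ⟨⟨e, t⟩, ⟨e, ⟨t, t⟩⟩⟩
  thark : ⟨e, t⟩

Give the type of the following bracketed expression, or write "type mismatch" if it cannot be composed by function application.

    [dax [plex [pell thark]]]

⟨t, e⟩

At [pell thark], pell : ⟨⟨e, t⟩, ⟨e, ⟨t, t⟩⟩⟩ takes thark : ⟨e, t⟩, giving ⟨e, ⟨t, t⟩⟩.
At [plex [pell thark]], plex : ⟨⟨e, ⟨t, t⟩⟩, ⟨e, t⟩⟩ takes [pell thark] : ⟨e, ⟨t, t⟩⟩, giving ⟨e, t⟩.
At [dax [plex [pell thark]]], dax : ⟨⟨e, t⟩, ⟨t, e⟩⟩ takes [plex [pell thark]] : ⟨e, t⟩, giving ⟨t, e⟩.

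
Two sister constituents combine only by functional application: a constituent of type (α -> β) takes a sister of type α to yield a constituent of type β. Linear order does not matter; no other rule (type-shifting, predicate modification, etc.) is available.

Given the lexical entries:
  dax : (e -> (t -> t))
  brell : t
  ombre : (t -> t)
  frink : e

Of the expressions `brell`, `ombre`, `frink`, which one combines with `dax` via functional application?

frink

brell : t — does not combine with dax.
ombre : (t -> t) — does not combine with dax.
frink — combines: dax : (e -> (t -> t)) takes frink : e as argument, giving (t -> t).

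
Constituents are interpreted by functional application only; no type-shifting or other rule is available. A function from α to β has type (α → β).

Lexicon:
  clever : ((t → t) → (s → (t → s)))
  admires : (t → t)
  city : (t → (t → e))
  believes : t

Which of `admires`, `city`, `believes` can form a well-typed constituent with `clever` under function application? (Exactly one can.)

admires

admires — combines: clever : ((t → t) → (s → (t → s))) takes admires : (t → t) as argument, giving (s → (t → s)).
city : (t → (t → e)) — no; clever wants (t → t), and city wants t.
believes : t — no; clever wants (t → t), and believes wants nothing (atomic).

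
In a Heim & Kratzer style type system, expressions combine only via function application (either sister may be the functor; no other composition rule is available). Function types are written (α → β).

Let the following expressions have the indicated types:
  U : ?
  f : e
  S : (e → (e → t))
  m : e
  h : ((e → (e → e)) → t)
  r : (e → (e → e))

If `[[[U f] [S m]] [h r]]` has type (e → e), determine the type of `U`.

(e → ((e → t) → (t → (e → e))))

[[[U f] [S m]] [h r]] is required to be (e → e). [h r] : t cannot yield (e → e) as functor, so [[U f] [S m]] : (t → (e → e)).
[[U f] [S m]] is required to be (t → (e → e)). [S m] : (e → t) cannot yield (t → (e → e)) as functor, so [U f] : ((e → t) → (t → (e → e))).
[U f] is required to be ((e → t) → (t → (e → e))). f : e cannot yield ((e → t) → (t → (e → e))) as functor, so U : (e → ((e → t) → (t → (e → e)))).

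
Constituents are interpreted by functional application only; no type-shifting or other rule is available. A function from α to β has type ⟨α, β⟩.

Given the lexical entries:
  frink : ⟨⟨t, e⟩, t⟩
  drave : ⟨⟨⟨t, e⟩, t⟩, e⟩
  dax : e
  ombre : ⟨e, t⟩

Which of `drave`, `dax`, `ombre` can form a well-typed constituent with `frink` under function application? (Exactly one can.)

drave — combines: drave : ⟨⟨⟨t, e⟩, t⟩, e⟩ takes frink : ⟨⟨t, e⟩, t⟩ as argument, giving e.
dax : e — does not combine with frink.
ombre : ⟨e, t⟩ — does not combine with frink.

drave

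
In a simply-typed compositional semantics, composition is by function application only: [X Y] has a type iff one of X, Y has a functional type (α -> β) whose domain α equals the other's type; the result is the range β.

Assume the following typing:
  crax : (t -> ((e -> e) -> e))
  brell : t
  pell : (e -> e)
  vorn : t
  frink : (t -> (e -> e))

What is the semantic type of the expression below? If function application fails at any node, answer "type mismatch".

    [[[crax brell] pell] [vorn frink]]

[crax brell]: functor crax : (t -> ((e -> e) -> e)), argument brell : t; result ((e -> e) -> e).
[[crax brell] pell]: functor [crax brell] : ((e -> e) -> e), argument pell : (e -> e); result e.
[vorn frink]: functor frink : (t -> (e -> e)), argument vorn : t; result (e -> e).
[[[crax brell] pell] [vorn frink]]: functor [vorn frink] : (e -> e), argument [[crax brell] pell] : e; result e.

e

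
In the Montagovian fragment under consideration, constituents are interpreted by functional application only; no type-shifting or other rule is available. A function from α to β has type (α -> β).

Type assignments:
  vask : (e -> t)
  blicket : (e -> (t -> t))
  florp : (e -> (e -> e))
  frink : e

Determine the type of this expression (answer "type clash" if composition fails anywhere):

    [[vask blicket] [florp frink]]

At [vask blicket]: neither (e -> t) nor (e -> (t -> t)) can take the other as argument; the node is ill-typed.

type clash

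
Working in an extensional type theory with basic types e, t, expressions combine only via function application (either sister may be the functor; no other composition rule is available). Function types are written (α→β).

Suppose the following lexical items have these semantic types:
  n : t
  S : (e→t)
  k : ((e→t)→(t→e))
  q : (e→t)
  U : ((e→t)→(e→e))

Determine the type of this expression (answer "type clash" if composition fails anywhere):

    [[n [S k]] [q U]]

[S k] — k of type ((e→t)→(t→e)) combines with S of type (e→t): type (t→e).
[n [S k]] — [S k] of type (t→e) combines with n of type t: type e.
[q U] — U of type ((e→t)→(e→e)) combines with q of type (e→t): type (e→e).
[[n [S k]] [q U]] — [q U] of type (e→e) combines with [n [S k]] of type e: type e.

e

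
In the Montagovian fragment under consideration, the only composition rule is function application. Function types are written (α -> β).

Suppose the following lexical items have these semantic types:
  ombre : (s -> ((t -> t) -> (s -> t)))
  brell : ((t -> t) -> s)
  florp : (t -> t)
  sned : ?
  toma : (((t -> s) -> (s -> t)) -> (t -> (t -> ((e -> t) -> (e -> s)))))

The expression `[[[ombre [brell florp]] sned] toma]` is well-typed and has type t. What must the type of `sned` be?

(((t -> t) -> (s -> t)) -> ((((t -> s) -> (s -> t)) -> (t -> (t -> ((e -> t) -> (e -> s))))) -> t))

At [[[ombre [brell florp]] sned] toma] (required: t): toma is (((t -> s) -> (s -> t)) -> (t -> (t -> ((e -> t) -> (e -> s))))), which is not a function with range t; hence [[ombre [brell florp]] sned] is the functor — type ((((t -> s) -> (s -> t)) -> (t -> (t -> ((e -> t) -> (e -> s))))) -> t).
At [[ombre [brell florp]] sned] (required: ((((t -> s) -> (s -> t)) -> (t -> (t -> ((e -> t) -> (e -> s))))) -> t)): [ombre [brell florp]] is ((t -> t) -> (s -> t)), which is not a function with range ((((t -> s) -> (s -> t)) -> (t -> (t -> ((e -> t) -> (e -> s))))) -> t); hence sned is the functor — type (((t -> t) -> (s -> t)) -> ((((t -> s) -> (s -> t)) -> (t -> (t -> ((e -> t) -> (e -> s))))) -> t)).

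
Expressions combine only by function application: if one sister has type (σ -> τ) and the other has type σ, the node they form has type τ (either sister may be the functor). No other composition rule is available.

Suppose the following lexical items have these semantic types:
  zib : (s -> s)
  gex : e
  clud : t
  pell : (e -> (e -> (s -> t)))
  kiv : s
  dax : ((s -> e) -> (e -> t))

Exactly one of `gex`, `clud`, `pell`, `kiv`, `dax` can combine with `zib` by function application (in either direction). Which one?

kiv

gex : e — neither side's domain matches the other.
clud : t — neither side's domain matches the other.
pell : (e -> (e -> (s -> t))) — neither side's domain matches the other.
kiv — combines: zib : (s -> s) takes kiv : s as argument, giving s.
dax : ((s -> e) -> (e -> t)) — neither side's domain matches the other.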